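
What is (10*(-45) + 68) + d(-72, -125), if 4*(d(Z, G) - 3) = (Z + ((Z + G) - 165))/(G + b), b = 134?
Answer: -7039/18 ≈ -391.06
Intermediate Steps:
d(Z, G) = 3 + (-165 + G + 2*Z)/(4*(134 + G)) (d(Z, G) = 3 + ((Z + ((Z + G) - 165))/(G + 134))/4 = 3 + ((Z + ((G + Z) - 165))/(134 + G))/4 = 3 + ((Z + (-165 + G + Z))/(134 + G))/4 = 3 + ((-165 + G + 2*Z)/(134 + G))/4 = 3 + (-165 + G + 2*Z)/(4*(134 + G)))
(10*(-45) + 68) + d(-72, -125) = (10*(-45) + 68) + (1443 + 2*(-72) + 13*(-125))/(4*(134 - 125)) = (-450 + 68) + (1/4)*(1443 - 144 - 1625)/9 = -382 + (1/4)*(1/9)*(-326) = -382 - 163/18 = -7039/18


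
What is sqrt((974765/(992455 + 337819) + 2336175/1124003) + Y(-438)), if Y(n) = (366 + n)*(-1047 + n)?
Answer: sqrt(1975614226922920525574584270)/135930178802 ≈ 326.99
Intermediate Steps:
Y(n) = (-1047 + n)*(366 + n)
sqrt((974765/(992455 + 337819) + 2336175/1124003) + Y(-438)) = sqrt((974765/(992455 + 337819) + 2336175/1124003) + (-383202 + (-438)**2 - 681*(-438))) = sqrt((974765/1330274 + 2336175*(1/1124003)) + (-383202 + 191844 + 298278)) = sqrt((974765*(1/1330274) + 2336175/1124003) + 106920) = sqrt((88615/120934 + 2336175/1124003) + 106920) = sqrt(382126513295/135930178802 + 106920) = sqrt(14534036844023135/135930178802) = sqrt(1975614226922920525574584270)/135930178802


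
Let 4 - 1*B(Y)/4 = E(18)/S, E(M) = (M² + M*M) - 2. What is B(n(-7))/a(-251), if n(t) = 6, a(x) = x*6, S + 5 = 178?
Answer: -92/130269 ≈ -0.00070623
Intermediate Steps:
S = 173 (S = -5 + 178 = 173)
E(M) = -2 + 2*M² (E(M) = (M² + M²) - 2 = 2*M² - 2 = -2 + 2*M²)
a(x) = 6*x
B(Y) = 184/173 (B(Y) = 16 - 4*(-2 + 2*18²)/173 = 16 - 4*(-2 + 2*324)/173 = 16 - 4*(-2 + 648)/173 = 16 - 2584/173 = 184/173)
B(n(-7))/a(-251) = 184/(173*((6*(-251)))) = (184/173)/(-1506) = (184/173)*(-1/1506) = -92/130269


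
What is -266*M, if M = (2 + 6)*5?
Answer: -10640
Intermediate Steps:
M = 40 (M = 8*5 = 40)
-266*M = -266*40 = -10640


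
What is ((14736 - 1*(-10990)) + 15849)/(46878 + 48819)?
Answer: 41575/95697 ≈ 0.43444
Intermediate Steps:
((14736 - 1*(-10990)) + 15849)/(46878 + 48819) = ((14736 + 10990) + 15849)/95697 = (25726 + 15849)*(1/95697) = 41575*(1/95697) = 41575/95697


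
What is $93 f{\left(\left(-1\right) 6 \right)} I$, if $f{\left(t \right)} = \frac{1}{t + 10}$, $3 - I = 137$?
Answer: $- \frac{6231}{2} \approx -3115.5$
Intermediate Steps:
$I = -134$ ($I = 3 - 137 = -134$)
$f{\left(t \right)} = \frac{1}{10 + t}$
$93 f{\left(\left(-1\right) 6 \right)} I = \frac{93}{10 - 6} \left(-134\right) = \frac{93}{4} \left(-134\right) = - \frac{6231}{2}$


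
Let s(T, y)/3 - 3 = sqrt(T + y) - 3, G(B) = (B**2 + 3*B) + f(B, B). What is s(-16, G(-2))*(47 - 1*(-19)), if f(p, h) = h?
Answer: 396*I*sqrt(5) ≈ 885.48*I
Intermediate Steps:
G(B) = B**2 + 4*B (G(B) = (B**2 + 3*B) + B = B**2 + 4*B)
s(T, y) = 3*sqrt(T + y) (s(T, y) = 9 + 3*(sqrt(T + y) - 3) = 9 + 3*(-3 + sqrt(T + y)) = 9 + (-9 + 3*sqrt(T + y)) = 3*sqrt(T + y))
s(-16, G(-2))*(47 - 1*(-19)) = (3*sqrt(-16 - 2*(4 - 2)))*(47 - 1*(-19)) = (3*sqrt(-16 - 2*2))*(47 + 19) = (3*sqrt(-16 - 4))*66 = (3*sqrt(-20))*66 = (3*(2*I*sqrt(5)))*66 = (6*I*sqrt(5))*66 = 396*I*sqrt(5)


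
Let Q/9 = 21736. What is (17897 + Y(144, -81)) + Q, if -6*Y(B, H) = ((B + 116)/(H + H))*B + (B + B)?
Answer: 5764811/27 ≈ 2.1351e+5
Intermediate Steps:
Q = 195624 (Q = 9*21736 = 195624)
Y(B, H) = -B/3 - B*(116 + B)/(12*H) (Y(B, H) = -(((B + 116)/(H + H))*B + (B + B))/6 = -(((116 + B)/((2*H)))*B + 2*B)/6 = -(((116 + B)*(1/(2*H)))*B + 2*B)/6 = -(((116 + B)/(2*H))*B + 2*B)/6 = -(B*(116 + B)/(2*H) + 2*B)/6 = -(2*B + B*(116 + B)/(2*H))/6 = -B/3 - B*(116 + B)/(12*H))
(17897 + Y(144, -81)) + Q = (17897 - 1/12*144*(116 + 144 + 4*(-81))/(-81)) + 195624 = (17897 - 1/12*144*(-1/81)*(116 + 144 - 324)) + 195624 = (17897 - 1/12*144*(-1/81)*(-64)) + 195624 = (17897 - 256/27) + 195624 = 482963/27 + 195624 = 5764811/27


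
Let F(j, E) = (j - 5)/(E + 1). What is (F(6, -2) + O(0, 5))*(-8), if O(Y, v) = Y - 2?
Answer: 24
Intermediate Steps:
O(Y, v) = -2 + Y
F(j, E) = (-5 + j)/(1 + E)
(F(6, -2) + O(0, 5))*(-8) = ((-5 + 6)/(1 - 2) + (-2 + 0))*(-8) = (1/(-1) - 2)*(-8) = (-1*1 - 2)*(-8) = (-1 - 2)*(-8) = -3*(-8) = 24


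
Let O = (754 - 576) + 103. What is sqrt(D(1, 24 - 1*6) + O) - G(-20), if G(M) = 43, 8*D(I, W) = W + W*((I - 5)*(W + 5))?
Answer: -43 + sqrt(305)/2 ≈ -34.268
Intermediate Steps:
D(I, W) = W/8 + W*(-5 + I)*(5 + W)/8 (D(I, W) = (W + W*((I - 5)*(W + 5)))/8 = (W + W*((-5 + I)*(5 + W)))/8 = (W + W*(-5 + I)*(5 + W))/8 = W/8 + W*(-5 + I)*(5 + W)/8)
O = 281 (O = 178 + 103 = 281)
sqrt(D(1, 24 - 1*6) + O) - G(-20) = sqrt((24 - 1*6)*(-24 - 5*(24 - 1*6) + 5*1 + 1*(24 - 1*6))/8 + 281) - 1*43 = sqrt((24 - 6)*(-24 - 5*(24 - 6) + 5 + 1*(24 - 6))/8 + 281) - 43 = sqrt((1/8)*18*(-24 - 5*18 + 5 + 1*18) + 281) - 43 = sqrt((1/8)*18*(-24 - 90 + 5 + 18) + 281) - 43 = sqrt((1/8)*18*(-91) + 281) - 43 = sqrt(-819/4 + 281) - 43 = sqrt(305/4) - 43 = sqrt(305)/2 - 43 = -43 + sqrt(305)/2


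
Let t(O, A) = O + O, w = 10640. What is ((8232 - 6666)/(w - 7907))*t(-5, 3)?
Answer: -5220/911 ≈ -5.7300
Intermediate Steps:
t(O, A) = 2*O
((8232 - 6666)/(w - 7907))*t(-5, 3) = ((8232 - 6666)/(10640 - 7907))*(2*(-5)) = (1566/2733)*(-10) = (1566*(1/2733))*(-10) = (522/911)*(-10) = -5220/911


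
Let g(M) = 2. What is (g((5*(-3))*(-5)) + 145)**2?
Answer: 21609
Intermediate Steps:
(g((5*(-3))*(-5)) + 145)**2 = (2 + 145)**2 = 147**2 = 21609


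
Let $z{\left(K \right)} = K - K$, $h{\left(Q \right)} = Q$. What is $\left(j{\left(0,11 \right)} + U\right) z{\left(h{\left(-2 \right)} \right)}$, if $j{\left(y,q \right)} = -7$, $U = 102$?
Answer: $0$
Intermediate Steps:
$z{\left(K \right)} = 0$
$\left(j{\left(0,11 \right)} + U\right) z{\left(h{\left(-2 \right)} \right)} = \left(-7 + 102\right) 0 = 95 \cdot 0 = 0$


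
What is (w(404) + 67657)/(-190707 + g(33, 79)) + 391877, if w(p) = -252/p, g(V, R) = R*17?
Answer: 3747470092867/9562882 ≈ 3.9188e+5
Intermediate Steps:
g(V, R) = 17*R
(w(404) + 67657)/(-190707 + g(33, 79)) + 391877 = (-252/404 + 67657)/(-190707 + 17*79) + 391877 = (-252*1/404 + 67657)/(-190707 + 1343) + 391877 = (-63/101 + 67657)/(-189364) + 391877 = (6833294/101)*(-1/189364) + 391877 = -3416647/9562882 + 391877 = 3747470092867/9562882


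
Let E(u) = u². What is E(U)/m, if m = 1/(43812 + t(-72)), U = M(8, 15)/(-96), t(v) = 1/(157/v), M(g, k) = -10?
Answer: 4776675/10048 ≈ 475.39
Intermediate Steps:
t(v) = v/157
U = 5/48 (U = -10/(-96) = -10*(-1/96) = 5/48 ≈ 0.10417)
m = 157/6878412 (m = 1/(43812 + (1/157)*(-72)) = 1/(43812 - 72/157) = 1/(6878412/157) = 157/6878412 ≈ 2.2825e-5)
E(U)/m = (5/48)²/(157/6878412) = (25/2304)*(6878412/157) = 4776675/10048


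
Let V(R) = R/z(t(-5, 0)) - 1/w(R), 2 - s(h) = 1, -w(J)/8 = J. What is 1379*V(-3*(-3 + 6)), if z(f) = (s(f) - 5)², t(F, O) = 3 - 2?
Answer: -114457/144 ≈ -794.84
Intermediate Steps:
w(J) = -8*J
s(h) = 1 (s(h) = 2 - 1*1 = 2 - 1 = 1)
t(F, O) = 1
z(f) = 16 (z(f) = (1 - 5)² = (-4)² = 16)
V(R) = 1/(8*R) + R/16 (V(R) = R/16 - 1/((-8*R)) = R*(1/16) - (-1)/(8*R) = R/16 + 1/(8*R) = 1/(8*R) + R/16)
1379*V(-3*(-3 + 6)) = 1379*((2 + (-3*(-3 + 6))²)/(16*((-3*(-3 + 6))))) = 1379*((2 + (-3*3)²)/(16*((-3*3)))) = 1379*((1/16)*(2 + (-9)²)/(-9)) = 1379*((1/16)*(-⅑)*(2 + 81)) = 1379*((1/16)*(-⅑)*83) = 1379*(-83/144) = -114457/144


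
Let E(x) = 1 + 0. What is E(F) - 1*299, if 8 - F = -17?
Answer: -298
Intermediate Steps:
F = 25 (F = 8 - 1*(-17) = 8 + 17 = 25)
E(x) = 1
E(F) - 1*299 = 1 - 1*299 = 1 - 299 = -298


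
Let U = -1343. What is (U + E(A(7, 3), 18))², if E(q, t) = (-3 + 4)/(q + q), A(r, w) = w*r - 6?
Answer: 1623203521/900 ≈ 1.8036e+6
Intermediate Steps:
A(r, w) = -6 + r*w (A(r, w) = r*w - 6 = -6 + r*w)
E(q, t) = 1/(2*q)
(U + E(A(7, 3), 18))² = (-1343 + 1/(2*(-6 + 7*3)))² = (-1343 + 1/(2*(-6 + 21)))² = (-1343 + (½)/15)² = (-1343 + (½)*(1/15))² = (-1343 + 1/30)² = (-40289/30)² = 1623203521/900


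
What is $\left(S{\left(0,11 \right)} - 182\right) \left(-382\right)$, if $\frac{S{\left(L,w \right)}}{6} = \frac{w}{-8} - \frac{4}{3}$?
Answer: $\frac{151463}{2} \approx 75732.0$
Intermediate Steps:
$S{\left(L,w \right)} = -8 - \frac{3 w}{4}$ ($S{\left(L,w \right)} = 6 \left(\frac{w}{-8} - \frac{4}{3}\right) = 6 \left(w \left(- \frac{1}{8}\right) - \frac{4}{3}\right) = 6 \left(- \frac{w}{8} - \frac{4}{3}\right) = 6 \left(- \frac{4}{3} - \frac{w}{8}\right) = -8 - \frac{3 w}{4}$)
$\left(S{\left(0,11 \right)} - 182\right) \left(-382\right) = \left(\left(-8 - \frac{33}{4}\right) - 182\right) \left(-382\right) = \left(- \frac{65}{4} - 182\right) \left(-382\right) = \left(- \frac{793}{4}\right) \left(-382\right) = \frac{151463}{2}$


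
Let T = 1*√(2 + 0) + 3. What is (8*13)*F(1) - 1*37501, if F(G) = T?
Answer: -37189 + 104*√2 ≈ -37042.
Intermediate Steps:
T = 3 + √2 (T = 1*√2 + 3 = √2 + 3 = 3 + √2 ≈ 4.4142)
F(G) = 3 + √2
(8*13)*F(1) - 1*37501 = (8*13)*(3 + √2) - 1*37501 = 104*(3 + √2) - 37501 = (312 + 104*√2) - 37501 = -37189 + 104*√2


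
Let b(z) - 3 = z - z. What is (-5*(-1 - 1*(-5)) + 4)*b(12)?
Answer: -48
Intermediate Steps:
b(z) = 3 (b(z) = 3 + (z - z) = 3 + 0 = 3)
(-5*(-1 - 1*(-5)) + 4)*b(12) = (-5*(-1 - 1*(-5)) + 4)*3 = (-5*(-1 + 5) + 4)*3 = (-5*4 + 4)*3 = (-20 + 4)*3 = -16*3 = -48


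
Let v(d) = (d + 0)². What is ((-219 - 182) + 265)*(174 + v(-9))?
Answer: -34680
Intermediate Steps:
v(d) = d²
((-219 - 182) + 265)*(174 + v(-9)) = ((-219 - 182) + 265)*(174 + (-9)²) = (-401 + 265)*(174 + 81) = -136*255 = -34680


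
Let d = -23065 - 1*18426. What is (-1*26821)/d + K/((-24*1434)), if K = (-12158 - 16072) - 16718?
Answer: 697002251/356988564 ≈ 1.9524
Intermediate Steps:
K = -44948 (K = -28230 - 16718 = -44948)
d = -41491 (d = -23065 - 18426 = -41491)
(-1*26821)/d + K/((-24*1434)) = -1*26821/(-41491) - 44948/((-24*1434)) = -26821*(-1/41491) - 44948/(-34416) = 26821/41491 - 44948*(-1/34416) = 26821/41491 + 11237/8604 = 697002251/356988564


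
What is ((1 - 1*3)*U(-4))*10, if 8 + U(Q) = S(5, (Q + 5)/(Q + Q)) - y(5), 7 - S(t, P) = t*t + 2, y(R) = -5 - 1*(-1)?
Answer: 480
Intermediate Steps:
y(R) = -4 (y(R) = -5 + 1 = -4)
S(t, P) = 5 - t² (S(t, P) = 7 - (t*t + 2) = 7 - (t² + 2) = 7 - (2 + t²) = 7 + (-2 - t²) = 5 - t²)
U(Q) = -24 (U(Q) = -8 + ((5 - 1*5²) - 1*(-4)) = -8 + ((5 - 1*25) + 4) = -8 + ((5 - 25) + 4) = -8 + (-20 + 4) = -8 - 16 = -24)
((1 - 1*3)*U(-4))*10 = ((1 - 1*3)*(-24))*10 = ((1 - 3)*(-24))*10 = -2*(-24)*10 = 48*10 = 480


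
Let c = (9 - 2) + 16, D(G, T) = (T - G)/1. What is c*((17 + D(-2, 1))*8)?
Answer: 3680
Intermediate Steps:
D(G, T) = T - G (D(G, T) = (T - G)*1 = T - G)
c = 23 (c = 7 + 16 = 23)
c*((17 + D(-2, 1))*8) = 23*((17 + (1 - 1*(-2)))*8) = 23*((17 + (1 + 2))*8) = 23*((17 + 3)*8) = 23*(20*8) = 23*160 = 3680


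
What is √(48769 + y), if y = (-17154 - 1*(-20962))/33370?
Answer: 7*√277077466985/16685 ≈ 220.84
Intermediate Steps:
y = 1904/16685 (y = (-17154 + 20962)*(1/33370) = 3808*(1/33370) = 1904/16685 ≈ 0.11411)
√(48769 + y) = √(48769 + 1904/16685) = √(813712669/16685) = 7*√277077466985/16685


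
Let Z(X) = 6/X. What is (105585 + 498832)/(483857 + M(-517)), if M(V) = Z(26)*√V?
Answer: 4493116907851/3596897618594 - 2142933*I*√517/3596897618594 ≈ 1.2492 - 1.3546e-5*I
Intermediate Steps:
M(V) = 3*√V/13 (M(V) = (6/26)*√V = (6*(1/26))*√V = 3*√V/13)
(105585 + 498832)/(483857 + M(-517)) = (105585 + 498832)/(483857 + 3*√(-517)/13) = 604417/(483857 + 3*(I*√517)/13) = 604417/(483857 + 3*I*√517/13)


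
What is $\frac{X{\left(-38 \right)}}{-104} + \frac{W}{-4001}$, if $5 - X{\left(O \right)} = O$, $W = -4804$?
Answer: $\frac{327573}{416104} \approx 0.78724$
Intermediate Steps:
$X{\left(O \right)} = 5 - O$
$\frac{X{\left(-38 \right)}}{-104} + \frac{W}{-4001} = \frac{5 - -38}{-104} - \frac{4804}{-4001} = \left(5 + 38\right) \left(- \frac{1}{104}\right) - - \frac{4804}{4001} = 43 \left(- \frac{1}{104}\right) + \frac{4804}{4001} = - \frac{43}{104} + \frac{4804}{4001} = \frac{327573}{416104}$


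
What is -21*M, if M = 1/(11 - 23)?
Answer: 7/4 ≈ 1.7500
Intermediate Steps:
M = -1/12 (M = 1/(-12) = -1/12 ≈ -0.083333)
-21*M = -21*(-1/12) = 7/4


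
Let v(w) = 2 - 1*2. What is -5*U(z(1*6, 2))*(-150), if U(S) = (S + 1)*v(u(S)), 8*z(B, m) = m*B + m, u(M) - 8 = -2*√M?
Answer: 0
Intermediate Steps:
u(M) = 8 - 2*√M
v(w) = 0 (v(w) = 2 - 2 = 0)
z(B, m) = m/8 + B*m/8 (z(B, m) = (m*B + m)/8 = (B*m + m)/8 = (m + B*m)/8 = m/8 + B*m/8)
U(S) = 0 (U(S) = (S + 1)*0 = (1 + S)*0 = 0)
-5*U(z(1*6, 2))*(-150) = -5*0*(-150) = 0*(-150) = 0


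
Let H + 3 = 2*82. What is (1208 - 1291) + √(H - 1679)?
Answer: -83 + I*√1518 ≈ -83.0 + 38.962*I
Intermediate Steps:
H = 161 (H = -3 + 2*82 = -3 + 164 = 161)
(1208 - 1291) + √(H - 1679) = (1208 - 1291) + √(161 - 1679) = -83 + √(-1518) = -83 + I*√1518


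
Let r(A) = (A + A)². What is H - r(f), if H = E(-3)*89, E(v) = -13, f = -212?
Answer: -180933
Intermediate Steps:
H = -1157 (H = -13*89 = -1157)
r(A) = 4*A² (r(A) = (2*A)² = 4*A²)
H - r(f) = -1157 - 4*(-212)² = -1157 - 4*44944 = -1157 - 1*179776 = -1157 - 179776 = -180933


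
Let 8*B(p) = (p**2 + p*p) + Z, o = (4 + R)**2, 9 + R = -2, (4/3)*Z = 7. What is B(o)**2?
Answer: 369754441/1024 ≈ 3.6109e+5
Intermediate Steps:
Z = 21/4 (Z = (3/4)*7 = 21/4 ≈ 5.2500)
R = -11 (R = -9 - 2 = -11)
o = 49 (o = (4 - 11)**2 = (-7)**2 = 49)
B(p) = 21/32 + p**2/4 (B(p) = ((p**2 + p*p) + 21/4)/8 = ((p**2 + p**2) + 21/4)/8 = (2*p**2 + 21/4)/8 = (21/4 + 2*p**2)/8 = 21/32 + p**2/4)
B(o)**2 = (21/32 + (1/4)*49**2)**2 = (21/32 + (1/4)*2401)**2 = (21/32 + 2401/4)**2 = (19229/32)**2 = 369754441/1024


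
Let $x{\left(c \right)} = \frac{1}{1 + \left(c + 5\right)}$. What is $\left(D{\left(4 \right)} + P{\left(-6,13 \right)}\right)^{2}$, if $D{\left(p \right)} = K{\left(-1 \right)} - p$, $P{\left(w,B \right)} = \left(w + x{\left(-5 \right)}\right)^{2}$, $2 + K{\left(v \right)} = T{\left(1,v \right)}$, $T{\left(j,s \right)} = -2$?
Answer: $289$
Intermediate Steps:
$x{\left(c \right)} = \frac{1}{6 + c}$ ($x{\left(c \right)} = \frac{1}{1 + \left(5 + c\right)} = \frac{1}{6 + c}$)
$K{\left(v \right)} = -4$ ($K{\left(v \right)} = -2 - 2 = -4$)
$P{\left(w,B \right)} = \left(1 + w\right)^{2}$ ($P{\left(w,B \right)} = \left(w + \frac{1}{6 - 5}\right)^{2} = \left(w + 1^{-1}\right)^{2} = \left(w + 1\right)^{2} = \left(1 + w\right)^{2}$)
$D{\left(p \right)} = -4 - p$
$\left(D{\left(4 \right)} + P{\left(-6,13 \right)}\right)^{2} = \left(\left(-4 - 4\right) + \left(1 - 6\right)^{2}\right)^{2} = \left(\left(-4 - 4\right) + \left(-5\right)^{2}\right)^{2} = \left(-8 + 25\right)^{2} = 17^{2} = 289$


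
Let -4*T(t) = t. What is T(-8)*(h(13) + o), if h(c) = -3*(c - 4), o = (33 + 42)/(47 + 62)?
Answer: -5736/109 ≈ -52.624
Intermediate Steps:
o = 75/109 ≈ 0.68807
T(t) = -t/4
h(c) = 12 - 3*c (h(c) = -3*(-4 + c) = 12 - 3*c)
T(-8)*(h(13) + o) = (-¼*(-8))*((12 - 3*13) + 75/109) = 2*((12 - 39) + 75/109) = 2*(-27 + 75/109) = 2*(-2868/109) = -5736/109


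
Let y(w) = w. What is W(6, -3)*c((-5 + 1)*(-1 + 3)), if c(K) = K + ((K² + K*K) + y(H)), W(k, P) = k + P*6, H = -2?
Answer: -1416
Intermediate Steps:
W(k, P) = k + 6*P
c(K) = -2 + K + 2*K² (c(K) = K + ((K² + K*K) - 2) = K + ((K² + K²) - 2) = K + (2*K² - 2) = K + (-2 + 2*K²) = -2 + K + 2*K²)
W(6, -3)*c((-5 + 1)*(-1 + 3)) = (6 + 6*(-3))*(-2 + (-5 + 1)*(-1 + 3) + 2*((-5 + 1)*(-1 + 3))²) = (6 - 18)*(-2 - 4*2 + 2*(-4*2)²) = -12*(-2 - 8 + 2*(-8)²) = -12*(-2 - 8 + 2*64) = -12*(-2 - 8 + 128) = -12*118 = -1416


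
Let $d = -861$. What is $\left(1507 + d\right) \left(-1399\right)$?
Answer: $-903754$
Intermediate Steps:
$\left(1507 + d\right) \left(-1399\right) = \left(1507 - 861\right) \left(-1399\right) = 646 \left(-1399\right) = -903754$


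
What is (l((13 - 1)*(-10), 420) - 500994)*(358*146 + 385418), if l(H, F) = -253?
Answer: -219388794442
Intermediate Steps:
(l((13 - 1)*(-10), 420) - 500994)*(358*146 + 385418) = (-253 - 500994)*(358*146 + 385418) = -501247*(52268 + 385418) = -501247*437686 = -219388794442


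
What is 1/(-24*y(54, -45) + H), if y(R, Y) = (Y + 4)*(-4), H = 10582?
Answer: 1/6646 ≈ 0.00015047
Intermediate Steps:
y(R, Y) = -16 - 4*Y (y(R, Y) = (4 + Y)*(-4) = -16 - 4*Y)
1/(-24*y(54, -45) + H) = 1/(-24*(-16 - 4*(-45)) + 10582) = 1/(-24*(-16 + 180) + 10582) = 1/(-24*164 + 10582) = 1/(-3936 + 10582) = 1/6646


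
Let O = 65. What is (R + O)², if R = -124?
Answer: 3481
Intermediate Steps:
(R + O)² = (-124 + 65)² = (-59)² = 3481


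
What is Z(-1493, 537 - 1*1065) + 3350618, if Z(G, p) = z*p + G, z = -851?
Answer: 3798453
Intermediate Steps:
Z(G, p) = G - 851*p (Z(G, p) = -851*p + G = G - 851*p)
Z(-1493, 537 - 1*1065) + 3350618 = (-1493 - 851*(537 - 1*1065)) + 3350618 = (-1493 - 851*(537 - 1065)) + 3350618 = (-1493 - 851*(-528)) + 3350618 = (-1493 + 449328) + 3350618 = 447835 + 3350618 = 3798453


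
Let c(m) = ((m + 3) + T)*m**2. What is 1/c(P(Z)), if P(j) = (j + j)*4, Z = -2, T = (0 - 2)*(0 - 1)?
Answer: -1/2816 ≈ -0.00035511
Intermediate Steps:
T = 2 (T = -2*(-1) = 2)
P(j) = 8*j (P(j) = (2*j)*4 = 8*j)
c(m) = m**2*(5 + m) (c(m) = ((m + 3) + 2)*m**2 = ((3 + m) + 2)*m**2 = (5 + m)*m**2 = m**2*(5 + m))
1/c(P(Z)) = 1/((8*(-2))**2*(5 + 8*(-2))) = 1/((-16)**2*(5 - 16)) = 1/(256*(-11)) = 1/(-2816) = -1/2816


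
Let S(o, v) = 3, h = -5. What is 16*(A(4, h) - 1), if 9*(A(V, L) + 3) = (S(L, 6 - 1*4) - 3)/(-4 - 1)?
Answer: -64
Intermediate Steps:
A(V, L) = -3 (A(V, L) = -3 + ((3 - 3)/(-4 - 1))/9 = -3 + (0/(-5))/9 = -3 + (0*(-⅕))/9 = -3 + (⅑)*0 = -3 + 0 = -3)
16*(A(4, h) - 1) = 16*(-3 - 1) = 16*(-4) = -64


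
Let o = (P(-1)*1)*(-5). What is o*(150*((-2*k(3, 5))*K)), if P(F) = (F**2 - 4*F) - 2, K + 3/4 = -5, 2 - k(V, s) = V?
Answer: 25875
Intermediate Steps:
k(V, s) = 2 - V
K = -23/4 (K = -3/4 - 5 = -23/4 ≈ -5.7500)
P(F) = -2 + F**2 - 4*F
o = -15 (o = ((-2 + (-1)**2 - 4*(-1))*1)*(-5) = ((-2 + 1 + 4)*1)*(-5) = (3*1)*(-5) = 3*(-5) = -15)
o*(150*((-2*k(3, 5))*K)) = -2250*-2*(2 - 1*3)*(-23/4) = -2250*-2*(2 - 3)*(-23/4) = -2250*-2*(-1)*(-23/4) = -2250*2*(-23/4) = -2250*(-23)/2 = -15*(-1725) = 25875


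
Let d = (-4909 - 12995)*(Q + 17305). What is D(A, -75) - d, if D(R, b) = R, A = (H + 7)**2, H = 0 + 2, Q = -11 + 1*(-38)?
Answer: 308951505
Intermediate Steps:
Q = -49 (Q = -11 - 38 = -49)
H = 2
A = 81 (A = (2 + 7)**2 = 9**2 = 81)
d = -308951424 (d = (-4909 - 12995)*(-49 + 17305) = -17904*17256 = -308951424)
D(A, -75) - d = 81 - 1*(-308951424) = 81 + 308951424 = 308951505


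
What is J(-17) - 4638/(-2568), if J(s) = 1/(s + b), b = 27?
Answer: 4079/2140 ≈ 1.9061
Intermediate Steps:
J(s) = 1/(27 + s) (J(s) = 1/(s + 27) = 1/(27 + s))
J(-17) - 4638/(-2568) = 1/(27 - 17) - 4638/(-2568) = 1/10 - 4638*(-1/2568) = ⅒ + 773/428 = 4079/2140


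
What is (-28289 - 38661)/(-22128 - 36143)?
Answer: 66950/58271 ≈ 1.1489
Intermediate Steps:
(-28289 - 38661)/(-22128 - 36143) = -66950/(-58271) = -66950*(-1/58271) = 66950/58271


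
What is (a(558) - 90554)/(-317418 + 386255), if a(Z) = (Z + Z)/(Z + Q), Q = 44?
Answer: -27256196/20719937 ≈ -1.3155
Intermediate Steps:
a(Z) = 2*Z/(44 + Z) (a(Z) = (Z + Z)/(Z + 44) = (2*Z)/(44 + Z) = 2*Z/(44 + Z))
(a(558) - 90554)/(-317418 + 386255) = (2*558/(44 + 558) - 90554)/(-317418 + 386255) = (2*558/602 - 90554)/68837 = (2*558*(1/602) - 90554)*(1/68837) = (558/301 - 90554)*(1/68837) = -27256196/301*1/68837 = -27256196/20719937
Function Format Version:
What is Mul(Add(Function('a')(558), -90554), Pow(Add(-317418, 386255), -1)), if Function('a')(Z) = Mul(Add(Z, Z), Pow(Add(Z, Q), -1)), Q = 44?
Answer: Rational(-27256196, 20719937) ≈ -1.3155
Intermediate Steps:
Function('a')(Z) = Mul(2, Z, Pow(Add(44, Z), -1)) (Function('a')(Z) = Mul(Add(Z, Z), Pow(Add(Z, 44), -1)) = Mul(Mul(2, Z), Pow(Add(44, Z), -1)) = Mul(2, Z, Pow(Add(44, Z), -1)))
Mul(Add(Function('a')(558), -90554), Pow(Add(-317418, 386255), -1)) = Mul(Add(Mul(2, 558, Pow(Add(44, 558), -1)), -90554), Pow(Add(-317418, 386255), -1)) = Mul(Add(Mul(2, 558, Pow(602, -1)), -90554), Pow(68837, -1)) = Mul(Add(Mul(2, 558, Rational(1, 602)), -90554), Rational(1, 68837)) = Mul(Add(Rational(558, 301), -90554), Rational(1, 68837)) = Mul(Rational(-27256196, 301), Rational(1, 68837)) = Rational(-27256196, 20719937)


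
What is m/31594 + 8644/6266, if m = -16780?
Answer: 41988764/49492001 ≈ 0.84840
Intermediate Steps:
m/31594 + 8644/6266 = -16780/31594 + 8644/6266 = -16780*1/31594 + 8644*(1/6266) = -8390/15797 + 4322/3133 = 41988764/49492001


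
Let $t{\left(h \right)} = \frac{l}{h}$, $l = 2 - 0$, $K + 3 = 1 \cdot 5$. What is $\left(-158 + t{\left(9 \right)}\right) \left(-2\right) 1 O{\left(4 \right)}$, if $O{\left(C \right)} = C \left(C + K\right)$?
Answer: $\frac{22720}{3} \approx 7573.3$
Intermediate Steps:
$K = 2$ ($K = -3 + 1 \cdot 5 = -3 + 5 = 2$)
$l = 2$ ($l = 2 + 0 = 2$)
$O{\left(C \right)} = C \left(2 + C\right)$ ($O{\left(C \right)} = C \left(C + 2\right) = C \left(2 + C\right)$)
$t{\left(h \right)} = \frac{2}{h}$
$\left(-158 + t{\left(9 \right)}\right) \left(-2\right) 1 O{\left(4 \right)} = \left(-158 + \frac{2}{9}\right) \left(-2\right) 1 \cdot 4 \left(2 + 4\right) = \left(-158 + 2 \cdot \frac{1}{9}\right) \left(- 2 \cdot 4 \cdot 6\right) = \left(-158 + \frac{2}{9}\right) \left(\left(-2\right) 24\right) = \left(- \frac{1420}{9}\right) \left(-48\right) = \frac{22720}{3}$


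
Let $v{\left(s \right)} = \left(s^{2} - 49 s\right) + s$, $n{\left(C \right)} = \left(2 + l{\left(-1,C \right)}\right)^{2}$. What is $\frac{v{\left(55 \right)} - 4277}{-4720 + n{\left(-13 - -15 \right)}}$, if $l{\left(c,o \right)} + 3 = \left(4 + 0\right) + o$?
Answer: $\frac{3892}{4695} \approx 0.82897$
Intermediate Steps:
$l{\left(c,o \right)} = 1 + o$ ($l{\left(c,o \right)} = -3 + \left(\left(4 + 0\right) + o\right) = -3 + \left(4 + o\right) = 1 + o$)
$n{\left(C \right)} = \left(3 + C\right)^{2}$ ($n{\left(C \right)} = \left(2 + \left(1 + C\right)\right)^{2} = \left(3 + C\right)^{2}$)
$v{\left(s \right)} = s^{2} - 48 s$
$\frac{v{\left(55 \right)} - 4277}{-4720 + n{\left(-13 - -15 \right)}} = \frac{55 \left(-48 + 55\right) - 4277}{-4720 + \left(3 - -2\right)^{2}} = \frac{55 \cdot 7 - 4277}{-4720 + \left(3 + \left(-13 + 15\right)\right)^{2}} = \frac{385 - 4277}{-4720 + \left(3 + 2\right)^{2}} = - \frac{3892}{-4720 + 5^{2}} = - \frac{3892}{-4720 + 25} = - \frac{3892}{-4695} = \left(-3892\right) \left(- \frac{1}{4695}\right) = \frac{3892}{4695}$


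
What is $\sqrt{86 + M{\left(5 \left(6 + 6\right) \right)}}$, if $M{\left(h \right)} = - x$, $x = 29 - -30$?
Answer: $3 \sqrt{3} \approx 5.1962$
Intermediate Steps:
$x = 59$ ($x = 29 + 30 = 59$)
$M{\left(h \right)} = -59$ ($M{\left(h \right)} = \left(-1\right) 59 = -59$)
$\sqrt{86 + M{\left(5 \left(6 + 6\right) \right)}} = \sqrt{86 - 59} = \sqrt{27} = 3 \sqrt{3}$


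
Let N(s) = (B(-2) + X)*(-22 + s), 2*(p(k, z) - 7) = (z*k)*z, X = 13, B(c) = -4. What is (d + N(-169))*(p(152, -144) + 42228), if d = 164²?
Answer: 40740691267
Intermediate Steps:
p(k, z) = 7 + k*z²/2 (p(k, z) = 7 + ((z*k)*z)/2 = 7 + ((k*z)*z)/2 = 7 + (k*z²)/2 = 7 + k*z²/2)
N(s) = -198 + 9*s (N(s) = (-4 + 13)*(-22 + s) = 9*(-22 + s) = -198 + 9*s)
d = 26896
(d + N(-169))*(p(152, -144) + 42228) = (26896 + (-198 + 9*(-169)))*((7 + (½)*152*(-144)²) + 42228) = (26896 + (-198 - 1521))*((7 + (½)*152*20736) + 42228) = (26896 - 1719)*((7 + 1575936) + 42228) = 25177*(1575943 + 42228) = 25177*1618171 = 40740691267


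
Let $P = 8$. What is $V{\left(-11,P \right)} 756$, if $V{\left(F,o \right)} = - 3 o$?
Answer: $-18144$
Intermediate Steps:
$V{\left(-11,P \right)} 756 = \left(-3\right) 8 \cdot 756 = \left(-24\right) 756 = -18144$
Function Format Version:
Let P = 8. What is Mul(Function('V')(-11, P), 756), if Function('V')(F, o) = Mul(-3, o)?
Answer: -18144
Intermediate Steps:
Mul(Function('V')(-11, P), 756) = Mul(Mul(-3, 8), 756) = Mul(-24, 756) = -18144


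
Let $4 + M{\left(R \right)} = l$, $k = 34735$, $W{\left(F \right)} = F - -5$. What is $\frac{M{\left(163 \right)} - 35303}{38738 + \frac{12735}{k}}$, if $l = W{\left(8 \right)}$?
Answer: $- \frac{245187418}{269115433} \approx -0.91109$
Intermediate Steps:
$W{\left(F \right)} = 5 + F$ ($W{\left(F \right)} = F + 5 = 5 + F$)
$l = 13$ ($l = 5 + 8 = 13$)
$M{\left(R \right)} = 9$ ($M{\left(R \right)} = -4 + 13 = 9$)
$\frac{M{\left(163 \right)} - 35303}{38738 + \frac{12735}{k}} = \frac{9 - 35303}{38738 + \frac{12735}{34735}} = - \frac{35294}{38738 + 12735 \cdot \frac{1}{34735}} = - \frac{35294}{38738 + \frac{2547}{6947}} = - \frac{35294}{\frac{269115433}{6947}} = \left(-35294\right) \frac{6947}{269115433} = - \frac{245187418}{269115433}$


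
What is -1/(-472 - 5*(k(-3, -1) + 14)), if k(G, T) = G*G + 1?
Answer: 1/592 ≈ 0.0016892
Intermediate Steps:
k(G, T) = 1 + G**2 (k(G, T) = G**2 + 1 = 1 + G**2)
-1/(-472 - 5*(k(-3, -1) + 14)) = -1/(-472 - 5*((1 + (-3)**2) + 14)) = -1/(-472 - 5*((1 + 9) + 14)) = -1/(-472 - 5*(10 + 14)) = -1/(-472 - 5*24) = -1/(-472 - 120) = -1/(-592) = -1*(-1/592) = 1/592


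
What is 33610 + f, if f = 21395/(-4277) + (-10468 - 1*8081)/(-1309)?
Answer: 26888576964/799799 ≈ 33619.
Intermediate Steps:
f = 7332574/799799 (f = 21395*(-1/4277) + (-10468 - 8081)*(-1/1309) = -21395/4277 - 18549*(-1/1309) = -21395/4277 + 18549/1309 = 7332574/799799 ≈ 9.1680)
33610 + f = 33610 + 7332574/799799 = 26888576964/799799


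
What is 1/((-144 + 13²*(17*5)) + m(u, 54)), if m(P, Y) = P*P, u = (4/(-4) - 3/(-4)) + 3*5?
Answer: 16/231017 ≈ 6.9259e-5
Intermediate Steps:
u = 59/4 (u = (4*(-¼) - 3*(-¼)) + 15 = (-1 + ¾) + 15 = -¼ + 15 = 59/4 ≈ 14.750)
m(P, Y) = P²
1/((-144 + 13²*(17*5)) + m(u, 54)) = 1/((-144 + 13²*(17*5)) + (59/4)²) = 1/((-144 + 169*85) + 3481/16) = 1/((-144 + 14365) + 3481/16) = 1/(14221 + 3481/16) = 1/(231017/16) = 16/231017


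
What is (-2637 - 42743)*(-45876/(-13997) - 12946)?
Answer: 8221008398680/13997 ≈ 5.8734e+8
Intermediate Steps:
(-2637 - 42743)*(-45876/(-13997) - 12946) = -45380*(-45876*(-1/13997) - 12946) = -45380*(45876/13997 - 12946) = -45380*(-181159286/13997) = 8221008398680/13997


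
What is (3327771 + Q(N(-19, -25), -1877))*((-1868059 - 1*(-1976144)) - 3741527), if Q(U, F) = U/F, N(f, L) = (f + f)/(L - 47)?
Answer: -408515408905664953/33786 ≈ -1.2091e+13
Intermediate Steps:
N(f, L) = 2*f/(-47 + L) (N(f, L) = (2*f)/(-47 + L) = 2*f/(-47 + L))
(3327771 + Q(N(-19, -25), -1877))*((-1868059 - 1*(-1976144)) - 3741527) = (3327771 + (2*(-19)/(-47 - 25))/(-1877))*((-1868059 - 1*(-1976144)) - 3741527) = (3327771 + (2*(-19)/(-72))*(-1/1877))*((-1868059 + 1976144) - 3741527) = (3327771 + (2*(-19)*(-1/72))*(-1/1877))*(108085 - 3741527) = (3327771 + (19/36)*(-1/1877))*(-3633442) = (3327771 - 19/67572)*(-3633442) = (224864141993/67572)*(-3633442) = -408515408905664953/33786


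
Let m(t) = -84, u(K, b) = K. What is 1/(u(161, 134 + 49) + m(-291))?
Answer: 1/77 ≈ 0.012987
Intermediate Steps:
1/(u(161, 134 + 49) + m(-291)) = 1/(161 - 84) = 1/77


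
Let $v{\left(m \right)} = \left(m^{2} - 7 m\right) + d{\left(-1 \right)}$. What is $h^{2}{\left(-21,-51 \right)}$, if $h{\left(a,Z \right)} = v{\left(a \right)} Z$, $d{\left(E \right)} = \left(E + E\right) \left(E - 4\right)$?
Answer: $930128004$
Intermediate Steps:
$d{\left(E \right)} = 2 E \left(-4 + E\right)$
$v{\left(m \right)} = 10 + m^{2} - 7 m$ ($v{\left(m \right)} = \left(m^{2} - 7 m\right) + 2 \left(-1\right) \left(-4 - 1\right) = \left(m^{2} - 7 m\right) + 2 \left(-1\right) \left(-5\right) = \left(m^{2} - 7 m\right) + 10 = 10 + m^{2} - 7 m$)
$h{\left(a,Z \right)} = Z \left(10 + a^{2} - 7 a\right)$ ($h{\left(a,Z \right)} = \left(10 + a^{2} - 7 a\right) Z = Z \left(10 + a^{2} - 7 a\right)$)
$h^{2}{\left(-21,-51 \right)} = \left(- 51 \left(10 + \left(-21\right)^{2} - -147\right)\right)^{2} = \left(- 51 \left(10 + 441 + 147\right)\right)^{2} = \left(\left(-51\right) 598\right)^{2} = \left(-30498\right)^{2} = 930128004$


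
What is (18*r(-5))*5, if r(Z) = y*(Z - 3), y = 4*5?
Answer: -14400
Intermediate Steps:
y = 20
r(Z) = -60 + 20*Z (r(Z) = 20*(Z - 3) = 20*(-3 + Z) = -60 + 20*Z)
(18*r(-5))*5 = (18*(-60 + 20*(-5)))*5 = (18*(-60 - 100))*5 = (18*(-160))*5 = -2880*5 = -14400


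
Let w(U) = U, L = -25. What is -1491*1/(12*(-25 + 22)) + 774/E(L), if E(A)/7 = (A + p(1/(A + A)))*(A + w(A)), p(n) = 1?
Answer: 174337/4200 ≈ 41.509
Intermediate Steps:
E(A) = 14*A*(1 + A) (E(A) = 7*((A + 1)*(A + A)) = 7*((1 + A)*(2*A)) = 7*(2*A*(1 + A)) = 14*A*(1 + A))
-1491*1/(12*(-25 + 22)) + 774/E(L) = -1491*1/(12*(-25 + 22)) + 774/((14*(-25)*(1 - 25))) = -1491/(12*(-3)) + 774/((14*(-25)*(-24))) = -1491/(-36) + 774/8400 = -1491*(-1/36) + 774*(1/8400) = 497/12 + 129/1400 = 174337/4200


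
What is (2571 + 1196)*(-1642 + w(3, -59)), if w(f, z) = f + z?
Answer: -6396366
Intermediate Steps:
(2571 + 1196)*(-1642 + w(3, -59)) = (2571 + 1196)*(-1642 + (3 - 59)) = 3767*(-1642 - 56) = 3767*(-1698) = -6396366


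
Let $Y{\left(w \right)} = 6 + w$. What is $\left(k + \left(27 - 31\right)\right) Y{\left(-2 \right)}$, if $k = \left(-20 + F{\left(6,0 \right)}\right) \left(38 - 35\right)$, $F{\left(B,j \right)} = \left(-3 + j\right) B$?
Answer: $-472$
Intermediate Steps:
$F{\left(B,j \right)} = B \left(-3 + j\right)$
$k = -114$ ($k = \left(-20 + 6 \left(-3 + 0\right)\right) \left(38 - 35\right) = \left(-20 + 6 \left(-3\right)\right) 3 = \left(-20 - 18\right) 3 = \left(-38\right) 3 = -114$)
$\left(k + \left(27 - 31\right)\right) Y{\left(-2 \right)} = \left(-114 + \left(27 - 31\right)\right) \left(6 - 2\right) = \left(-114 - 4\right) 4 = \left(-118\right) 4 = -472$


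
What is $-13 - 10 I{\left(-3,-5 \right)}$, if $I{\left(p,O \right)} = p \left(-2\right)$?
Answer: $-73$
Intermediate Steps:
$I{\left(p,O \right)} = - 2 p$
$-13 - 10 I{\left(-3,-5 \right)} = -13 - 10 \left(\left(-2\right) \left(-3\right)\right) = -13 - 60 = -73$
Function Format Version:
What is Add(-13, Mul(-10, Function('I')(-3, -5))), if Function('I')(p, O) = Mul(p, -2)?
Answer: -73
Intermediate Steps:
Function('I')(p, O) = Mul(-2, p)
Add(-13, Mul(-10, Function('I')(-3, -5))) = Add(-13, Mul(-10, Mul(-2, -3))) = Add(-13, Mul(-10, 6)) = Add(-13, -60) = -73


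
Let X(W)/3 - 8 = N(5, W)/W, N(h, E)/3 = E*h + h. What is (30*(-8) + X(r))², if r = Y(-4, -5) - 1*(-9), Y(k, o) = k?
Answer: 26244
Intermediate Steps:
N(h, E) = 3*h + 3*E*h (N(h, E) = 3*(E*h + h) = 3*(h + E*h) = 3*h + 3*E*h)
r = 5 (r = -4 - 1*(-9) = -4 + 9 = 5)
X(W) = 24 + 3*(15 + 15*W)/W (X(W) = 24 + 3*((3*5*(1 + W))/W) = 24 + 3*((15 + 15*W)/W) = 24 + 3*(15 + 15*W)/W)
(30*(-8) + X(r))² = (30*(-8) + (69 + 45/5))² = (-240 + (69 + 45*(⅕)))² = (-240 + (69 + 9))² = (-240 + 78)² = (-162)² = 26244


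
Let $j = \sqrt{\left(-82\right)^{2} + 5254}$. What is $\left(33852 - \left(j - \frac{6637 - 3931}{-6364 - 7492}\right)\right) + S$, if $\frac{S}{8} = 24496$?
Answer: $\frac{1592191607}{6928} - \sqrt{11978} \approx 2.2971 \cdot 10^{5}$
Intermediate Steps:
$S = 195968$ ($S = 8 \cdot 24496 = 195968$)
$j = \sqrt{11978}$ ($j = \sqrt{6724 + 5254} = \sqrt{11978} \approx 109.44$)
$\left(33852 - \left(j - \frac{6637 - 3931}{-6364 - 7492}\right)\right) + S = \left(33852 - \left(\sqrt{11978} - \frac{6637 - 3931}{-6364 - 7492}\right)\right) + 195968 = \left(33852 - \left(\sqrt{11978} - \frac{2706}{-6364 - 7492}\right)\right) + 195968 = \left(33852 + \left(\frac{2706}{-13856} - \sqrt{11978}\right)\right) + 195968 = \left(33852 + \left(2706 \left(- \frac{1}{13856}\right) - \sqrt{11978}\right)\right) + 195968 = \left(33852 - \left(\frac{1353}{6928} + \sqrt{11978}\right)\right) + 195968 = \left(\frac{234525303}{6928} - \sqrt{11978}\right) + 195968 = \frac{1592191607}{6928} - \sqrt{11978}$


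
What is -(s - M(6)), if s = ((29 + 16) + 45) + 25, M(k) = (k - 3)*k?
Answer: -97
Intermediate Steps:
M(k) = k*(-3 + k) (M(k) = (-3 + k)*k = k*(-3 + k))
s = 115 (s = (45 + 45) + 25 = 90 + 25 = 115)
-(s - M(6)) = -(115 - 6*(-3 + 6)) = -(115 - 6*3) = -(115 - 1*18) = -(115 - 18) = -1*97 = -97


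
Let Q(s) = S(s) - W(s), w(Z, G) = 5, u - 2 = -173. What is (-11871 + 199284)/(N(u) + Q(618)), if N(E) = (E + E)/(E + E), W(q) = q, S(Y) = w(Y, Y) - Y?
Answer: -62471/410 ≈ -152.37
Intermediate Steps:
u = -171 (u = 2 - 173 = -171)
S(Y) = 5 - Y
N(E) = 1 (N(E) = (2*E)/((2*E)) = (2*E)*(1/(2*E)) = 1)
Q(s) = 5 - 2*s (Q(s) = (5 - s) - s = 5 - 2*s)
(-11871 + 199284)/(N(u) + Q(618)) = (-11871 + 199284)/(1 + (5 - 2*618)) = 187413/(1 + (5 - 1236)) = 187413/(1 - 1231) = 187413/(-1230) = 187413*(-1/1230) = -62471/410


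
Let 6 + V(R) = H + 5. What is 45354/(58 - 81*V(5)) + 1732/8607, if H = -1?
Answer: 195371459/946770 ≈ 206.36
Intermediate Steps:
V(R) = -2 (V(R) = -6 + (-1 + 5) = -6 + 4 = -2)
45354/(58 - 81*V(5)) + 1732/8607 = 45354/(58 - 81*(-2)) + 1732/8607 = 45354/(58 + 162) + 1732*(1/8607) = 45354/220 + 1732/8607 = 45354*(1/220) + 1732/8607 = 22677/110 + 1732/8607 = 195371459/946770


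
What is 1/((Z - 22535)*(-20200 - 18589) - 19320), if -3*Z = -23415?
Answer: 1/571342650 ≈ 1.7503e-9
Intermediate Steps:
Z = 7805 (Z = -⅓*(-23415) = 7805)
1/((Z - 22535)*(-20200 - 18589) - 19320) = 1/((7805 - 22535)*(-20200 - 18589) - 19320) = 1/(-14730*(-38789) - 19320) = 1/(571361970 - 19320) = 1/571342650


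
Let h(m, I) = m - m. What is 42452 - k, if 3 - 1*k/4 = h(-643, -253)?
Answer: 42440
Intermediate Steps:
h(m, I) = 0
k = 12 (k = 12 - 4*0 = 12 + 0 = 12)
42452 - k = 42452 - 1*12 = 42452 - 12 = 42440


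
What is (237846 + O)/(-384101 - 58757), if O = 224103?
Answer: -461949/442858 ≈ -1.0431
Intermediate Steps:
(237846 + O)/(-384101 - 58757) = (237846 + 224103)/(-384101 - 58757) = 461949/(-442858) = 461949*(-1/442858) = -461949/442858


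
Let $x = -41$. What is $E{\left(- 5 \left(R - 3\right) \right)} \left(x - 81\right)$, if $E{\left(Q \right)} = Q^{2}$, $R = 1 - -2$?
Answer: $0$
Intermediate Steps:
$R = 3$ ($R = 1 + 2 = 3$)
$E{\left(- 5 \left(R - 3\right) \right)} \left(x - 81\right) = \left(- 5 \left(3 - 3\right)\right)^{2} \left(-41 - 81\right) = \left(\left(-5\right) 0\right)^{2} \left(-122\right) = 0^{2} \left(-122\right) = 0 \left(-122\right) = 0$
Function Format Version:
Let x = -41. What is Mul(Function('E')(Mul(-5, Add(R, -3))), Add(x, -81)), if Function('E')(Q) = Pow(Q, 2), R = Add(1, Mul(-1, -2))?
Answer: 0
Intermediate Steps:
R = 3 (R = Add(1, 2) = 3)
Mul(Function('E')(Mul(-5, Add(R, -3))), Add(x, -81)) = Mul(Pow(Mul(-5, Add(3, -3)), 2), Add(-41, -81)) = Mul(Pow(Mul(-5, 0), 2), -122) = Mul(Pow(0, 2), -122) = Mul(0, -122) = 0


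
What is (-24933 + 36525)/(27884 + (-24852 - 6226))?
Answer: -5796/1597 ≈ -3.6293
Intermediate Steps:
(-24933 + 36525)/(27884 + (-24852 - 6226)) = 11592/(27884 - 31078) = 11592/(-3194) = 11592*(-1/3194) = -5796/1597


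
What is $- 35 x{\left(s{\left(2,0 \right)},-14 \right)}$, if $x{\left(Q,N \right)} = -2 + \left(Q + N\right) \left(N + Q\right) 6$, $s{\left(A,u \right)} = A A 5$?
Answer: $-7490$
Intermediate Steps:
$s{\left(A,u \right)} = 5 A^{2}$ ($s{\left(A,u \right)} = A^{2} \cdot 5 = 5 A^{2}$)
$x{\left(Q,N \right)} = -2 + 6 \left(N + Q\right)^{2}$ ($x{\left(Q,N \right)} = -2 + \left(N + Q\right) \left(N + Q\right) 6 = -2 + \left(N + Q\right)^{2} \cdot 6 = -2 + 6 \left(N + Q\right)^{2}$)
$- 35 x{\left(s{\left(2,0 \right)},-14 \right)} = - 35 \left(-2 + 6 \left(-14 + 5 \cdot 2^{2}\right)^{2}\right) = - 35 \left(-2 + 6 \left(-14 + 5 \cdot 4\right)^{2}\right) = - 35 \left(-2 + 6 \left(-14 + 20\right)^{2}\right) = - 35 \left(-2 + 6 \cdot 6^{2}\right) = - 35 \left(-2 + 6 \cdot 36\right) = - 35 \left(-2 + 216\right) = \left(-35\right) 214 = -7490$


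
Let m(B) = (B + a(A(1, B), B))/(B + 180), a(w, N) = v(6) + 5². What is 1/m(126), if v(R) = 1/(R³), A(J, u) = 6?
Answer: 66096/32617 ≈ 2.0264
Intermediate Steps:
v(R) = R⁻³
a(w, N) = 5401/216 (a(w, N) = 6⁻³ + 5² = 1/216 + 25 = 5401/216)
m(B) = (5401/216 + B)/(180 + B) (m(B) = (B + 5401/216)/(B + 180) = (5401/216 + B)/(180 + B))
1/m(126) = 1/((5401/216 + 126)/(180 + 126)) = 1/((32617/216)/306) = 1/((1/306)*(32617/216)) = 1/(32617/66096) = 66096/32617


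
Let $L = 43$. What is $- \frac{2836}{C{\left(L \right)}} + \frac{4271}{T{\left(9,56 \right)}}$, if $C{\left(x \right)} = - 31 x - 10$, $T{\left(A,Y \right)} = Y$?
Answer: $\frac{5894769}{75208} \approx 78.38$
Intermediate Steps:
$C{\left(x \right)} = -10 - 31 x$
$- \frac{2836}{C{\left(L \right)}} + \frac{4271}{T{\left(9,56 \right)}} = - \frac{2836}{-10 - 1333} + \frac{4271}{56} = - \frac{2836}{-10 - 1333} + 4271 \cdot \frac{1}{56} = - \frac{2836}{-1343} + \frac{4271}{56} = \left(-2836\right) \left(- \frac{1}{1343}\right) + \frac{4271}{56} = \frac{2836}{1343} + \frac{4271}{56} = \frac{5894769}{75208}$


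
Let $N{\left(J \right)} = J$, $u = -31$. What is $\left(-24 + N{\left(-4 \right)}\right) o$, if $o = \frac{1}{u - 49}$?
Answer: $\frac{7}{20} \approx 0.35$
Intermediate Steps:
$o = - \frac{1}{80}$ ($o = \frac{1}{-31 - 49} = \frac{1}{-80} = - \frac{1}{80} \approx -0.0125$)
$\left(-24 + N{\left(-4 \right)}\right) o = \left(-24 - 4\right) \left(- \frac{1}{80}\right) = \left(-28\right) \left(- \frac{1}{80}\right) = \frac{7}{20}$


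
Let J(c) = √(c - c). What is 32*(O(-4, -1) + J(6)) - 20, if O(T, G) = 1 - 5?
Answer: -148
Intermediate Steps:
J(c) = 0 (J(c) = √0 = 0)
O(T, G) = -4
32*(O(-4, -1) + J(6)) - 20 = 32*(-4 + 0) - 20 = 32*(-4) - 20 = -128 - 20 = -148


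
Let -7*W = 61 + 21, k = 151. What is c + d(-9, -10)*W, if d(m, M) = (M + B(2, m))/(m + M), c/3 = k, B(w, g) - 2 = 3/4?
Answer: 119309/266 ≈ 448.53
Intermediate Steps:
B(w, g) = 11/4 (B(w, g) = 2 + 3/4 = 11/4)
c = 453 (c = 3*151 = 453)
W = -82/7 (W = -(61 + 21)/7 = -1/7*82 = -82/7 ≈ -11.714)
d(m, M) = (11/4 + M)/(M + m) (d(m, M) = (M + 11/4)/(m + M) = (11/4 + M)/(M + m))
c + d(-9, -10)*W = 453 + ((11/4 - 10)/(-10 - 9))*(-82/7) = 453 + (-29/4/(-19))*(-82/7) = 453 - 1/19*(-29/4)*(-82/7) = 453 + (29/76)*(-82/7) = 453 - 1189/266 = 119309/266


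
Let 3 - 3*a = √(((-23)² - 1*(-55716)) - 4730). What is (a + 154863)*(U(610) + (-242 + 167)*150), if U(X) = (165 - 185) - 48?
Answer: -1752750752 + 11318*√51515/3 ≈ -1.7519e+9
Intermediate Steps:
U(X) = -68 (U(X) = -20 - 48 = -68)
a = 1 - √51515/3 (a = 1 - √(((-23)² - 1*(-55716)) - 4730)/3 = 1 - √((529 + 55716) - 4730)/3 = 1 - √(56245 - 4730)/3 = 1 - √51515/3 ≈ -74.656)
(a + 154863)*(U(610) + (-242 + 167)*150) = ((1 - √51515/3) + 154863)*(-68 + (-242 + 167)*150) = (154864 - √51515/3)*(-68 - 75*150) = (154864 - √51515/3)*(-68 - 11250) = (154864 - √51515/3)*(-11318) = -1752750752 + 11318*√51515/3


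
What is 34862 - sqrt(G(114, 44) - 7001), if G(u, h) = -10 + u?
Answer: 34862 - 11*I*sqrt(57) ≈ 34862.0 - 83.048*I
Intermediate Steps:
34862 - sqrt(G(114, 44) - 7001) = 34862 - sqrt((-10 + 114) - 7001) = 34862 - sqrt(104 - 7001) = 34862 - sqrt(-6897) = 34862 - 11*I*sqrt(57)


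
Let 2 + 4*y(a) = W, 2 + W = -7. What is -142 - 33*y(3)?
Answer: -205/4 ≈ -51.250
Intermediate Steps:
W = -9 (W = -2 - 7 = -9)
y(a) = -11/4 (y(a) = -½ + (¼)*(-9) = -½ - 9/4 = -11/4)
-142 - 33*y(3) = -142 - 33*(-11/4) = -142 + 363/4 = -205/4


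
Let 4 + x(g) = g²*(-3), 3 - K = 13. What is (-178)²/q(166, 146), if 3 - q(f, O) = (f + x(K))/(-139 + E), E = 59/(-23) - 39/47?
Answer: 4877086436/312609 ≈ 15601.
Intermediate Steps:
K = -10 (K = 3 - 1*13 = 3 - 13 = -10)
x(g) = -4 - 3*g² (x(g) = -4 + g²*(-3) = -4 - 3*g²)
E = -3670/1081 (E = 59*(-1/23) - 39*1/47 = -59/23 - 39/47 = -3670/1081 ≈ -3.3950)
q(f, O) = 133163/153929 + 1081*f/153929 (q(f, O) = 3 - (f + (-4 - 3*(-10)²))/(-139 - 3670/1081) = 3 - (f + (-4 - 3*100))/(-153929/1081) = 3 - (f + (-4 - 300))*(-1081)/153929 = 3 - (f - 304)*(-1081)/153929 = 3 - (-304 + f)*(-1081)/153929 = 3 - (328624/153929 - 1081*f/153929) = 3 + (-328624/153929 + 1081*f/153929) = 133163/153929 + 1081*f/153929)
(-178)²/q(166, 146) = (-178)²/(133163/153929 + (1081/153929)*166) = 31684/(133163/153929 + 179446/153929) = 31684/(312609/153929) = 31684*(153929/312609) = 4877086436/312609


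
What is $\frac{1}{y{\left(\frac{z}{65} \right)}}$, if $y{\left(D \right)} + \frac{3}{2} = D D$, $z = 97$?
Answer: $\frac{8450}{6143} \approx 1.3755$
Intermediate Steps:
$y{\left(D \right)} = - \frac{3}{2} + D^{2}$ ($y{\left(D \right)} = - \frac{3}{2} + D D = - \frac{3}{2} + D^{2}$)
$\frac{1}{y{\left(\frac{z}{65} \right)}} = \frac{1}{- \frac{3}{2} + \left(\frac{97}{65}\right)^{2}} = \frac{1}{- \frac{3}{2} + \frac{9409}{4225}} = \frac{1}{\frac{6143}{8450}} = \frac{8450}{6143}$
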